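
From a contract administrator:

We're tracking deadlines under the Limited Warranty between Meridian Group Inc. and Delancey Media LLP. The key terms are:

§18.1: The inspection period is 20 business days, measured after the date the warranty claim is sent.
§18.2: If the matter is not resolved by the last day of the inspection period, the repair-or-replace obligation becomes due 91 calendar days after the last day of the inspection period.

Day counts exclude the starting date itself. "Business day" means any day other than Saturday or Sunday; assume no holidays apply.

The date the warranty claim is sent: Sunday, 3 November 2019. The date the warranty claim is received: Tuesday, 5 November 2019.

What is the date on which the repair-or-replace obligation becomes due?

The last day of the inspection period: 20 business days after Sunday, 3 November 2019, skipping weekends — Nov 4, Nov 5, Nov 6, Nov 7, …, Nov 27, Nov 28, Nov 29 — lands on Friday, 29 November 2019.
Adding 91 calendar days to 29 November 2019 gives 28 February 2020, which is the date on which the repair-or-replace obligation becomes due.

28 February 2020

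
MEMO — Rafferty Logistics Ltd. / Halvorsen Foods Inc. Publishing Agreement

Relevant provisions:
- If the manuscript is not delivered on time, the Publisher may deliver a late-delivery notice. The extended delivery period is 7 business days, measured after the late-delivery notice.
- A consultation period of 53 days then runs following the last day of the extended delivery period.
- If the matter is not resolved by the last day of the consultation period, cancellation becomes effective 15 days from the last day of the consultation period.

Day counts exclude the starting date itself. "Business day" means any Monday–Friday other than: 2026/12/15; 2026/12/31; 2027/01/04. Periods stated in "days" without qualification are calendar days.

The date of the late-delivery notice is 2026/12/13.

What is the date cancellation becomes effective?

The last day of the extended delivery period: 7 business days after Sunday, 2026/12/13, skipping weekends and the listed holiday on Dec 15 — Dec 14, Dec 16, Dec 17, Dec 18, Dec 21, Dec 22, Dec 23 — lands on Wednesday, 2026/12/23.
The last day of the consultation period: 2026/12/23 + 53 days = 2027/02/14.
The date cancellation becomes effective: 2027/02/14 + 15 days = 2027/03/01.

2027/03/01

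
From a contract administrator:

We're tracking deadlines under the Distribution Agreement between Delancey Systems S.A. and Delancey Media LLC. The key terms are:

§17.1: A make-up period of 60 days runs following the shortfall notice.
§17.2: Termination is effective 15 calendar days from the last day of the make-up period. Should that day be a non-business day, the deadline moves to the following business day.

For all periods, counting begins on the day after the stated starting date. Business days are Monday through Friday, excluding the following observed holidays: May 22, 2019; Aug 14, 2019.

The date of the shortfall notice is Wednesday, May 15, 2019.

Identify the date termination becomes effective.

The last day of the make-up period: 60 calendar days after May 15, 2019 is Jul 14, 2019.
Adding 15 calendar days to Jul 14, 2019 gives Jul 29, 2019, which is the date termination becomes effective. Jul 29, 2019 is a Monday and is not a listed holiday, so no roll-forward applies.

Jul 29, 2019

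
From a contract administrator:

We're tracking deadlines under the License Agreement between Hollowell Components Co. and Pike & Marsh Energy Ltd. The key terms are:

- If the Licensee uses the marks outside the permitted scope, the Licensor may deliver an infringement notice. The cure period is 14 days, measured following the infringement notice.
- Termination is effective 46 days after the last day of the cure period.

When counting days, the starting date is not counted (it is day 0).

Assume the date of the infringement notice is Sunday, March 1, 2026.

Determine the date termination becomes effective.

Adding 14 calendar days to March 1, 2026 gives March 15, 2026, which is the last day of the cure period.
Adding 46 calendar days to March 15, 2026 gives April 30, 2026, which is the date termination becomes effective.

April 30, 2026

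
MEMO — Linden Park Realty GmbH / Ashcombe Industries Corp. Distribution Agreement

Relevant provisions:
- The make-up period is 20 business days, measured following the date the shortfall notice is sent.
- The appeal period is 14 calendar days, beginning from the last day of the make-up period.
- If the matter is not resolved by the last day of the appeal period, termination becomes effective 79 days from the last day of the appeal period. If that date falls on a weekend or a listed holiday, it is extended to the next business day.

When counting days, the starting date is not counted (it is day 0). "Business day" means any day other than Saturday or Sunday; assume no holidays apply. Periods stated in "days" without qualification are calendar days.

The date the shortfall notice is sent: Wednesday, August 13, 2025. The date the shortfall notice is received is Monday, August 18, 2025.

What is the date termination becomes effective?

December 12, 2025

The last day of the make-up period: 20 business days after Wednesday, August 13, 2025, skipping weekends — Aug 14, Aug 15, Aug 18, Aug 19, …, Sep 8, Sep 9, Sep 10 — lands on Wednesday, September 10, 2025.
Adding 14 calendar days to September 10, 2025 gives September 24, 2025, which is the last day of the appeal period.
Adding 79 calendar days to September 24, 2025 gives December 12, 2025, which is the date termination becomes effective. December 12, 2025 is a Friday, so no roll-forward applies.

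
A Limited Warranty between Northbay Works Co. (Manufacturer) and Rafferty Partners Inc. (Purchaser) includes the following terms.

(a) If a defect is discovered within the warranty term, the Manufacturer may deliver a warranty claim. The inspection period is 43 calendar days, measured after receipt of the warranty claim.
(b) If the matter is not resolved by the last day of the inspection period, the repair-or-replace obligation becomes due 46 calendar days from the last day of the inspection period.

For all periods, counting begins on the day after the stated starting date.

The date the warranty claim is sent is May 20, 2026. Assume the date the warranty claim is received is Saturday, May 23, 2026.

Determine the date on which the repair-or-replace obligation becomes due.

The last day of the inspection period: 43 calendar days after May 23, 2026 is Jul 5, 2026.
The date on which the repair-or-replace obligation becomes due: 46 calendar days after Jul 5, 2026 is Aug 20, 2026.

Aug 20, 2026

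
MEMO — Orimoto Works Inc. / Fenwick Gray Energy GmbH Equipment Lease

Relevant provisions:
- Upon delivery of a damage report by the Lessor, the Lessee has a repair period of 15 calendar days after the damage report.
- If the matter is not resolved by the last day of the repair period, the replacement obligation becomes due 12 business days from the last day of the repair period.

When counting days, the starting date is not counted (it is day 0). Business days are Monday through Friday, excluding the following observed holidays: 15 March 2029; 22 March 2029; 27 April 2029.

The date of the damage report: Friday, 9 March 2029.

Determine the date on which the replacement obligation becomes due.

Adding 15 calendar days to 9 March 2029 gives 24 March 2029, which is the last day of the repair period.
The date on which the replacement obligation becomes due: 12 business days after Saturday, 24 March 2029, skipping weekends — Mar 26, Mar 27, Mar 28, Mar 29, …, Apr 6, Apr 9, Apr 10 — lands on Tuesday, 10 April 2029.

10 April 2029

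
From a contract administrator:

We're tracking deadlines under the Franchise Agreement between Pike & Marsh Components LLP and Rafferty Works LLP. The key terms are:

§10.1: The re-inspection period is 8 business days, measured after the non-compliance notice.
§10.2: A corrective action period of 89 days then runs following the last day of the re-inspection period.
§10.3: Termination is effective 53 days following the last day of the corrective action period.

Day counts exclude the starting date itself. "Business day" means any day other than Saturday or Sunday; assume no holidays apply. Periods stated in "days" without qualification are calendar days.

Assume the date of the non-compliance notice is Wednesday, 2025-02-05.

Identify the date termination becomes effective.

2025-07-09

The last day of the re-inspection period: 8 business days after Wednesday, 2025-02-05, skipping weekends — Feb 6, Feb 7, Feb 10, Feb 11, Feb 12, Feb 13, Feb 14, Feb 17 — lands on Monday, 2025-02-17.
Adding 89 calendar days to 2025-02-17 gives 2025-05-17, which is the last day of the corrective action period.
The date termination becomes effective: 2025-05-17 + 53 days = 2025-07-09.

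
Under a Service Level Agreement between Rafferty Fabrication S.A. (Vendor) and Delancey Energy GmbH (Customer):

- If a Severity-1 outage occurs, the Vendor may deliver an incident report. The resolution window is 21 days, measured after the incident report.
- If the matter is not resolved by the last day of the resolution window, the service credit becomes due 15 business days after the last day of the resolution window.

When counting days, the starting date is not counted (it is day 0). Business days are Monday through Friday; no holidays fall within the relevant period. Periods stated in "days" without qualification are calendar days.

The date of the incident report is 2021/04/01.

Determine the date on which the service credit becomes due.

The last day of the resolution window: 21 calendar days after 2021/04/01 is 2021/04/22.
The date on which the service credit becomes due: counting 15 business days from Thursday, 2021/04/22 (Apr 23, Apr 26, Apr 27, Apr 28, …, May 11, May 12, May 13, skipping weekends) reaches Thursday, 2021/05/13.

2021/05/13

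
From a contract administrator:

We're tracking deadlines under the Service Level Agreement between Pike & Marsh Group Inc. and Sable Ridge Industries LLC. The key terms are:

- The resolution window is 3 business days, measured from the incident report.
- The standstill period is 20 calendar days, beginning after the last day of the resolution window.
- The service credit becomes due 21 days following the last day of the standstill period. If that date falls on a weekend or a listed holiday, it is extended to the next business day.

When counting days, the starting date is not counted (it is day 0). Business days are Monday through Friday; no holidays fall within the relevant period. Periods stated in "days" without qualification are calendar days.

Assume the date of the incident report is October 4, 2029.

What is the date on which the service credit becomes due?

November 19, 2029

From Thursday, October 4, 2029, 3 business days (Oct 5, Oct 8, Oct 9, skipping weekends) brings us to Tuesday, October 9, 2029, which is the last day of the resolution window.
Adding 20 calendar days to October 9, 2029 gives October 29, 2029, which is the last day of the standstill period.
The date on which the service credit becomes due: 21 calendar days after October 29, 2029 is November 19, 2029. November 19, 2029 is a Monday, so no roll-forward applies.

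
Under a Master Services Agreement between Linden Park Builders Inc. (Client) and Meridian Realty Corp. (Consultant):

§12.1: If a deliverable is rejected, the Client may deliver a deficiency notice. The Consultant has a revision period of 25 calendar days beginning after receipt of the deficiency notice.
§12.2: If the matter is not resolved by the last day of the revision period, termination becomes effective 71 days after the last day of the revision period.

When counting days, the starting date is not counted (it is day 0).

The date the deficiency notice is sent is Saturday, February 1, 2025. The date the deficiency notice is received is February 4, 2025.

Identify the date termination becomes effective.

May 11, 2025

The last day of the revision period: 25 calendar days after February 4, 2025 is March 1, 2025.
The date termination becomes effective: 71 calendar days after March 1, 2025 is May 11, 2025.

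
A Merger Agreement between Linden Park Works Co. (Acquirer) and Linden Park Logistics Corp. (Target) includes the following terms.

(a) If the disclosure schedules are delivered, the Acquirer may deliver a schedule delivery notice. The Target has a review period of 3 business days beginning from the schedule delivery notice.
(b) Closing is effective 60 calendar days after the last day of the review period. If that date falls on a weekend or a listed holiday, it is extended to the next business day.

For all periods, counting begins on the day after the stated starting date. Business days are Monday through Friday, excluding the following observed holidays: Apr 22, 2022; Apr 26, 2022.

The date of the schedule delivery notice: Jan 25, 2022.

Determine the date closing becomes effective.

The last day of the review period: counting 3 business days from Tuesday, Jan 25, 2022 (Jan 26, Jan 27, Jan 28, skipping weekends) reaches Friday, Jan 28, 2022.
The date closing becomes effective: 60 calendar days after Jan 28, 2022 is Mar 29, 2022. Mar 29, 2022 is a Tuesday and is not a listed holiday, so no roll-forward applies.

Mar 29, 2022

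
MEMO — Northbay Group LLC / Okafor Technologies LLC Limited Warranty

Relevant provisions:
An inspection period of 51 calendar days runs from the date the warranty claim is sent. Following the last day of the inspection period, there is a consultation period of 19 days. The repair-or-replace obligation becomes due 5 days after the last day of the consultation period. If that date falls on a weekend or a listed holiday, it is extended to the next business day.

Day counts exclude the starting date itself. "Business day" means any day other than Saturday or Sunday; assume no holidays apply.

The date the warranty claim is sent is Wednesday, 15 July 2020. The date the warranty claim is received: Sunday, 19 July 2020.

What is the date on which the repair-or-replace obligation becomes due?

28 September 2020

The last day of the inspection period: 51 calendar days after 15 July 2020 is 4 September 2020.
The last day of the consultation period: 19 calendar days after 4 September 2020 is 23 September 2020.
Adding 5 calendar days to 23 September 2020 gives 28 September 2020, which is the date on which the repair-or-replace obligation becomes due. 28 September 2020 is a Monday, so no roll-forward applies.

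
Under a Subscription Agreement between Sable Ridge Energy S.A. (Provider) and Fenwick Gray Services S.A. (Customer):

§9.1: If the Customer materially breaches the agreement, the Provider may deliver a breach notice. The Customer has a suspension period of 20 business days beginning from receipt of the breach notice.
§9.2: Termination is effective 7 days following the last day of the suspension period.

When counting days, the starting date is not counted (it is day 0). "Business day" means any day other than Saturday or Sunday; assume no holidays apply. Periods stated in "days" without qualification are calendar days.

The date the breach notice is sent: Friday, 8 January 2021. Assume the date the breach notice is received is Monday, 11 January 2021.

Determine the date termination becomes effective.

The last day of the suspension period: counting 20 business days from Monday, 11 January 2021 (Jan 12, Jan 13, Jan 14, Jan 15, …, Feb 4, Feb 5, Feb 8, skipping weekends) reaches Monday, 8 February 2021.
The date termination becomes effective: 7 calendar days after 8 February 2021 is 15 February 2021.

15 February 2021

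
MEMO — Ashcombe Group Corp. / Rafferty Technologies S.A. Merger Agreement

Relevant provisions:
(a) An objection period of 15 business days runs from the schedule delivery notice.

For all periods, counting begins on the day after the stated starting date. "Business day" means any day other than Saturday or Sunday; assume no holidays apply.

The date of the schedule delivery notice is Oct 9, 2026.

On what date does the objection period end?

Oct 30, 2026

The last day of the objection period: counting 15 business days from Friday, Oct 9, 2026 (Oct 12, Oct 13, Oct 14, Oct 15, …, Oct 28, Oct 29, Oct 30, skipping weekends) reaches Friday, Oct 30, 2026.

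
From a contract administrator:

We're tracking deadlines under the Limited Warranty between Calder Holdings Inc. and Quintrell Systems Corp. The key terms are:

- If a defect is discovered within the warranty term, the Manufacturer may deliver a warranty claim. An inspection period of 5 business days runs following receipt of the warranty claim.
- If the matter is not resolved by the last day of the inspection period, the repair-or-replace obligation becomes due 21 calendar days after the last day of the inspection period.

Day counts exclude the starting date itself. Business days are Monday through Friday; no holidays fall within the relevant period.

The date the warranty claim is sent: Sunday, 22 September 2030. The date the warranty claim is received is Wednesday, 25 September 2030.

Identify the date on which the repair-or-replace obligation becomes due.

23 October 2030

The last day of the inspection period: 5 business days after Wednesday, 25 September 2030, skipping weekends — Sep 26, Sep 27, Sep 30, Oct 1, Oct 2 — lands on Wednesday, 2 October 2030.
The date on which the repair-or-replace obligation becomes due: 2 October 2030 + 21 days = 23 October 2030.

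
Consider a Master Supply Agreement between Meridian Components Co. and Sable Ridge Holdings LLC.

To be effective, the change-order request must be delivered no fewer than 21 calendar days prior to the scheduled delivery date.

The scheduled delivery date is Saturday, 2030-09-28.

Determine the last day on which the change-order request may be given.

2030-09-07

Counting back 21 calendar days from 2030-09-28 gives 2030-09-07.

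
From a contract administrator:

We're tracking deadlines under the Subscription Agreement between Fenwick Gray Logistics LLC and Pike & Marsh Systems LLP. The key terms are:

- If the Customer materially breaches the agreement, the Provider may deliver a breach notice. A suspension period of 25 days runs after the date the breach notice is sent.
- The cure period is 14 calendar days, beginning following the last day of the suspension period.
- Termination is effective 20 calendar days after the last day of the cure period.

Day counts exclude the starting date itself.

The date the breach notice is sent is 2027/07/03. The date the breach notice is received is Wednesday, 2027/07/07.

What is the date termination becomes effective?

The last day of the suspension period: 25 calendar days after 2027/07/03 is 2027/07/28.
The last day of the cure period: 14 calendar days after 2027/07/28 is 2027/08/11.
The date termination becomes effective: 20 calendar days after 2027/08/11 is 2027/08/31.

2027/08/31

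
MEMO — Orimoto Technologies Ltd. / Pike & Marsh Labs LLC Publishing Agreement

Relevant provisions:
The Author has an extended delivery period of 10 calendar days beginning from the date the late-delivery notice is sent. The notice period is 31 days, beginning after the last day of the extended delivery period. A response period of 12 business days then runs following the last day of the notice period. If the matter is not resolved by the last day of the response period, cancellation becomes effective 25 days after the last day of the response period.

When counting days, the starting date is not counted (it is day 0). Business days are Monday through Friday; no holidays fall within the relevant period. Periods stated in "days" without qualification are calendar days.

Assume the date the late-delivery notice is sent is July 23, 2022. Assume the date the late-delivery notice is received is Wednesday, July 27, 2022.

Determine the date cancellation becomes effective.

October 15, 2022

Adding 10 calendar days to July 23, 2022 gives August 2, 2022, which is the last day of the extended delivery period.
Adding 31 calendar days to August 2, 2022 gives September 2, 2022, which is the last day of the notice period.
The last day of the response period: 12 business days after Friday, September 2, 2022, skipping weekends — Sep 5, Sep 6, Sep 7, Sep 8, …, Sep 16, Sep 19, Sep 20 — lands on Tuesday, September 20, 2022.
The date cancellation becomes effective: 25 calendar days after September 20, 2022 is October 15, 2022.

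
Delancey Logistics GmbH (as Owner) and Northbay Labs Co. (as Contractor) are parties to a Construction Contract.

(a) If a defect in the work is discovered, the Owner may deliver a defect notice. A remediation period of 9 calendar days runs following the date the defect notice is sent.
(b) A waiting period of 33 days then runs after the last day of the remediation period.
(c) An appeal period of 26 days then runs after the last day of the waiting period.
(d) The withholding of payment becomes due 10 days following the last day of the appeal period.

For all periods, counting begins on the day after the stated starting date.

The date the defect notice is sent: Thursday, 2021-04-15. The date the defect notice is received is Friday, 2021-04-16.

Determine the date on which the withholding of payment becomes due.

The last day of the remediation period: 2021-04-15 + 9 days = 2021-04-24.
The last day of the waiting period: 2021-04-24 + 33 days = 2021-05-27.
The last day of the appeal period: 26 calendar days after 2021-05-27 is 2021-06-22.
The date on which the withholding of payment becomes due: 2021-06-22 + 10 days = 2021-07-02.

2021-07-02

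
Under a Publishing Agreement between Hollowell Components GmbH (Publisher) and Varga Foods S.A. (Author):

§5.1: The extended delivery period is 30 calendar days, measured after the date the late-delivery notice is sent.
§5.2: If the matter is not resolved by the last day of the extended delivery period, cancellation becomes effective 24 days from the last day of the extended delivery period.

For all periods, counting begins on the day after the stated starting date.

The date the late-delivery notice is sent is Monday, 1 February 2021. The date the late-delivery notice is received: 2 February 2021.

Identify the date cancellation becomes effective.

Adding 30 calendar days to 1 February 2021 gives 3 March 2021, which is the last day of the extended delivery period.
The date cancellation becomes effective: 24 calendar days after 3 March 2021 is 27 March 2021.

27 March 2021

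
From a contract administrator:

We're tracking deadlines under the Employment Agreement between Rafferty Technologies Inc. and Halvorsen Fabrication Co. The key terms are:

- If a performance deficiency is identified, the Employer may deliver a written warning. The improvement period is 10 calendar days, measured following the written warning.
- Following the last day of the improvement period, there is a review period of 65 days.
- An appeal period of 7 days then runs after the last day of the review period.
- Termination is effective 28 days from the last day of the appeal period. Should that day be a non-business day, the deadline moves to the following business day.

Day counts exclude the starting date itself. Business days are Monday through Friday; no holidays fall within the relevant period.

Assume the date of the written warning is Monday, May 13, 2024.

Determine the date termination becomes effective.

The last day of the improvement period: 10 calendar days after May 13, 2024 is May 23, 2024.
The last day of the review period: 65 calendar days after May 23, 2024 is Jul 27, 2024.
The last day of the appeal period: Jul 27, 2024 + 7 days = Aug 3, 2024.
Adding 28 calendar days to Aug 3, 2024 gives Aug 31, 2024, which is the date termination becomes effective. That falls on a Saturday, so it rolls to the next business day, Monday, Sep 2, 2024.

Sep 2, 2024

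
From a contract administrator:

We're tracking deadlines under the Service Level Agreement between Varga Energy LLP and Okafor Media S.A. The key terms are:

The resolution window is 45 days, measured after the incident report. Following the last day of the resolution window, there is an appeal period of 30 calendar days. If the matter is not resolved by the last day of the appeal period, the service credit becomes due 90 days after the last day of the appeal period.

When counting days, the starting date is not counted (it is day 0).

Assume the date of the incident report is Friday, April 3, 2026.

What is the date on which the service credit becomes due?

Adding 45 calendar days to April 3, 2026 gives May 18, 2026, which is the last day of the resolution window.
The last day of the appeal period: May 18, 2026 + 30 days = June 17, 2026.
The date on which the service credit becomes due: June 17, 2026 + 90 days = September 15, 2026.

September 15, 2026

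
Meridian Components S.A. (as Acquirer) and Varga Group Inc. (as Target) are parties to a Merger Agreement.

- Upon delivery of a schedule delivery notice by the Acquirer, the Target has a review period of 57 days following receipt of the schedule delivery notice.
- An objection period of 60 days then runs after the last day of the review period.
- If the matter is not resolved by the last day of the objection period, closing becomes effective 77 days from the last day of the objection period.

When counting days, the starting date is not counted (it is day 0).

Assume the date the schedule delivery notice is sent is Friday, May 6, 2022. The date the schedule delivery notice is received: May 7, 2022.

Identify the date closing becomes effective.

Adding 57 calendar days to May 7, 2022 gives Jul 3, 2022, which is the last day of the review period.
Adding 60 calendar days to Jul 3, 2022 gives Sep 1, 2022, which is the last day of the objection period.
Adding 77 calendar days to Sep 1, 2022 gives Nov 17, 2022, which is the date closing becomes effective.

Nov 17, 2022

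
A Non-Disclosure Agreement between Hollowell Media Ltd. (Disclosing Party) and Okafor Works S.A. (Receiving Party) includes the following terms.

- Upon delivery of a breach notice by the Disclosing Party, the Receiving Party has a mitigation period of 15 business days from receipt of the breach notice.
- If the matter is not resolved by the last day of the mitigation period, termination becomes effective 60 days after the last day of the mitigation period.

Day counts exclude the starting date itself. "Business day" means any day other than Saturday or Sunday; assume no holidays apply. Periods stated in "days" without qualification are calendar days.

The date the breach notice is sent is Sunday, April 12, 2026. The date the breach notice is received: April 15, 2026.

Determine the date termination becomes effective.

July 5, 2026

The last day of the mitigation period: 15 business days after Wednesday, April 15, 2026, skipping weekends — Apr 16, Apr 17, Apr 20, Apr 21, …, May 4, May 5, May 6 — lands on Wednesday, May 6, 2026.
The date termination becomes effective: May 6, 2026 + 60 days = July 5, 2026.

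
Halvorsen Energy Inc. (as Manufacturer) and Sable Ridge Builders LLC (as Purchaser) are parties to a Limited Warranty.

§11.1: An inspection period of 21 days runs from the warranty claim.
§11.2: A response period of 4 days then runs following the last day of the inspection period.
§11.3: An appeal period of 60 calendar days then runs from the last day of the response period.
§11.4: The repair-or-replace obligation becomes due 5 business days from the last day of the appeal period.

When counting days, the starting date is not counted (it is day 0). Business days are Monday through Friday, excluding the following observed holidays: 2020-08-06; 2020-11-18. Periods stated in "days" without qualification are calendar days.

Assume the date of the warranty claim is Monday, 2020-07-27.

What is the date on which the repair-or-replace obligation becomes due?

The last day of the inspection period: 21 calendar days after 2020-07-27 is 2020-08-17.
Adding 4 calendar days to 2020-08-17 gives 2020-08-21, which is the last day of the response period.
The last day of the appeal period: 2020-08-21 + 60 days = 2020-10-20.
The date on which the repair-or-replace obligation becomes due: counting 5 business days from Tuesday, 2020-10-20 (Oct 21, Oct 22, Oct 23, Oct 26, Oct 27, skipping weekends) reaches Tuesday, 2020-10-27.

2020-10-27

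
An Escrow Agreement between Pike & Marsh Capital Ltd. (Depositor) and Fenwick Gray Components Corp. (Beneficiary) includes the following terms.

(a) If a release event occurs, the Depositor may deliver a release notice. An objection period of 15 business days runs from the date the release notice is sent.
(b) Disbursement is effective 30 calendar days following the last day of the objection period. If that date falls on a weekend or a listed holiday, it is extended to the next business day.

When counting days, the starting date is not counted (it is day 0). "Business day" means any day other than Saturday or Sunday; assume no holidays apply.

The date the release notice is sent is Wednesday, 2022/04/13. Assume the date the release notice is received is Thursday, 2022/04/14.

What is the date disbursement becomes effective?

2022/06/03

The last day of the objection period: 15 business days after Wednesday, 2022/04/13, skipping weekends — Apr 14, Apr 15, Apr 18, Apr 19, …, May 2, May 3, May 4 — lands on Wednesday, 2022/05/04.
The date disbursement becomes effective: 2022/05/04 + 30 days = 2022/06/03. 2022/06/03 is a Friday, so no roll-forward applies.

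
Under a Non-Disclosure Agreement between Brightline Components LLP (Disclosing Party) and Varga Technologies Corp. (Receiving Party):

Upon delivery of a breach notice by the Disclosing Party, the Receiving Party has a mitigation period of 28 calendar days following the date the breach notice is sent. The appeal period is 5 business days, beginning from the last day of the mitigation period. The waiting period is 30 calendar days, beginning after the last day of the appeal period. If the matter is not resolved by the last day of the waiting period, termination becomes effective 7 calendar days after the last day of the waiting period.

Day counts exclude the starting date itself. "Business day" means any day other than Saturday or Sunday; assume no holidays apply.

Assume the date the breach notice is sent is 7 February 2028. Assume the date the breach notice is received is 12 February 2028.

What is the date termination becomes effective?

19 April 2028

The last day of the mitigation period: 7 February 2028 + 28 days = 6 March 2028.
The last day of the appeal period: counting 5 business days from Monday, 6 March 2028 (Mar 7, Mar 8, Mar 9, Mar 10, Mar 13, skipping weekends) reaches Monday, 13 March 2028.
The last day of the waiting period: 13 March 2028 + 30 days = 12 April 2028.
The date termination becomes effective: 12 April 2028 + 7 days = 19 April 2028.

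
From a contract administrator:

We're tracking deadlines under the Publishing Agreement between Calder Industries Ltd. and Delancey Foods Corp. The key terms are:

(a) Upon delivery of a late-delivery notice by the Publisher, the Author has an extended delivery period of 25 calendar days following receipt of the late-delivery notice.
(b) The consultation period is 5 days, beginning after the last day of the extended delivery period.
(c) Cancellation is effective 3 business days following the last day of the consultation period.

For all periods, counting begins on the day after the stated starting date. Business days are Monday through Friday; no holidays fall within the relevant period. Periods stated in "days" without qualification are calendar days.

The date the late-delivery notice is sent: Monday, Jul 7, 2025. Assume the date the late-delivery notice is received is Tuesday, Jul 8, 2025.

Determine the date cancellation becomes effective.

Adding 25 calendar days to Jul 8, 2025 gives Aug 2, 2025, which is the last day of the extended delivery period.
The last day of the consultation period: 5 calendar days after Aug 2, 2025 is Aug 7, 2025.
From Thursday, Aug 7, 2025, 3 business days (Aug 8, Aug 11, Aug 12, skipping weekends) brings us to Tuesday, Aug 12, 2025, which is the date cancellation becomes effective.

Aug 12, 2025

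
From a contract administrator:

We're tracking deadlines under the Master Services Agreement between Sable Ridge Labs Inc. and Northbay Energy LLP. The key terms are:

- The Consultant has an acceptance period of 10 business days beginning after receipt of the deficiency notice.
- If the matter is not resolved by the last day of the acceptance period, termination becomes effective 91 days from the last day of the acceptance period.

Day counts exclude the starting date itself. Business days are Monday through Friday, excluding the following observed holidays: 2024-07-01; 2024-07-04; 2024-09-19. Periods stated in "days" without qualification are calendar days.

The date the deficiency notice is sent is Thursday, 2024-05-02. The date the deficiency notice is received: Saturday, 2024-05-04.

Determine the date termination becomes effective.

2024-08-16

The last day of the acceptance period: 10 business days after Saturday, 2024-05-04, skipping weekends — May 6, May 7, May 8, May 9, May 10, May 13, May 14, May 15, May 16, May 17 — lands on Friday, 2024-05-17.
The date termination becomes effective: 2024-05-17 + 91 days = 2024-08-16.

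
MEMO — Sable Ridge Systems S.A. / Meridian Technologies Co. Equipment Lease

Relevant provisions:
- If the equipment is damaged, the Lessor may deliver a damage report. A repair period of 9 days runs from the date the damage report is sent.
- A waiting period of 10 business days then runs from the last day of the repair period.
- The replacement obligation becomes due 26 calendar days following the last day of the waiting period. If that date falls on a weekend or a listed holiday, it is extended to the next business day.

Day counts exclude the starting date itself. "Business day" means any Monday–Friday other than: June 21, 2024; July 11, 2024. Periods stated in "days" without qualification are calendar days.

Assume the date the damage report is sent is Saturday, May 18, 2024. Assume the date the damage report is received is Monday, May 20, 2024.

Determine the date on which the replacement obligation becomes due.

The last day of the repair period: 9 calendar days after May 18, 2024 is May 27, 2024.
From Monday, May 27, 2024, 10 business days (May 28, May 29, May 30, May 31, Jun 3, Jun 4, Jun 5, Jun 6, Jun 7, Jun 10, skipping weekends) brings us to Monday, June 10, 2024, which is the last day of the waiting period.
Adding 26 calendar days to June 10, 2024 gives July 6, 2024, which is the date on which the replacement obligation becomes due. That falls on a Saturday, so it rolls to the next business day, Monday, July 8, 2024.

July 8, 2024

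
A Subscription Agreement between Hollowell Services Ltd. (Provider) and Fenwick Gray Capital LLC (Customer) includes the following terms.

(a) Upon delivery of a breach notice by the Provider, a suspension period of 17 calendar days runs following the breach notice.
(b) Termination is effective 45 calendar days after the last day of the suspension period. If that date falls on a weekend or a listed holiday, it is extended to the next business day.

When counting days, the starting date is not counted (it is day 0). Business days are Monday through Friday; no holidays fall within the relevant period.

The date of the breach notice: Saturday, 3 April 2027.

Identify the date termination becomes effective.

4 June 2027

Adding 17 calendar days to 3 April 2027 gives 20 April 2027, which is the last day of the suspension period.
The date termination becomes effective: 45 calendar days after 20 April 2027 is 4 June 2027. 4 June 2027 is a Friday, so no roll-forward applies.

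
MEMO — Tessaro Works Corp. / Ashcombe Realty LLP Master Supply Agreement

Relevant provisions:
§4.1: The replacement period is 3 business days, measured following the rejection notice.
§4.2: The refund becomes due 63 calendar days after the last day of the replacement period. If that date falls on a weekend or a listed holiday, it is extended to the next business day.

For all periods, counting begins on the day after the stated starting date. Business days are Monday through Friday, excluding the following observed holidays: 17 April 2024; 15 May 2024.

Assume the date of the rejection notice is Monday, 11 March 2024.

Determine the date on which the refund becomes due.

16 May 2024

The last day of the replacement period: 3 business days after Monday, 11 March 2024, skipping weekends — Mar 12, Mar 13, Mar 14 — lands on Thursday, 14 March 2024.
Adding 63 calendar days to 14 March 2024 gives 16 May 2024, which is the date on which the refund becomes due. 16 May 2024 is a Thursday and is not a listed holiday, so no roll-forward applies.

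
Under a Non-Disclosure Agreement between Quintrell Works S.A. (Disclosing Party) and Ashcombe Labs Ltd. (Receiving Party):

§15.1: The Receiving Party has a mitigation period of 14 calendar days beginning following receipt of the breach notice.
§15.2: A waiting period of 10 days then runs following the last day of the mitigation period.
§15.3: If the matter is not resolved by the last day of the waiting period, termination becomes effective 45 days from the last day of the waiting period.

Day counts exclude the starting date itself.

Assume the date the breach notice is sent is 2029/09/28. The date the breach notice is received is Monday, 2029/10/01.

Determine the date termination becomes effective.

2029/12/09

The last day of the mitigation period: 14 calendar days after 2029/10/01 is 2029/10/15.
The last day of the waiting period: 10 calendar days after 2029/10/15 is 2029/10/25.
The date termination becomes effective: 2029/10/25 + 45 days = 2029/12/09.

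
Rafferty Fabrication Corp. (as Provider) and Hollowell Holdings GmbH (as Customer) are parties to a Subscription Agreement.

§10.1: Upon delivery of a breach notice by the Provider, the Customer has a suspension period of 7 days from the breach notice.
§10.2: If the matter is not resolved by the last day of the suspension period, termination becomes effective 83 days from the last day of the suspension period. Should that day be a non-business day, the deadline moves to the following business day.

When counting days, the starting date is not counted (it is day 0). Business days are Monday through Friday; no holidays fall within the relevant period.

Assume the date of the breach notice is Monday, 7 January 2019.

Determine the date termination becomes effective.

8 April 2019

The last day of the suspension period: 7 January 2019 + 7 days = 14 January 2019.
Adding 83 calendar days to 14 January 2019 gives 7 April 2019, which is the date termination becomes effective. That falls on a Sunday, so it rolls to the next business day, Monday, 8 April 2019.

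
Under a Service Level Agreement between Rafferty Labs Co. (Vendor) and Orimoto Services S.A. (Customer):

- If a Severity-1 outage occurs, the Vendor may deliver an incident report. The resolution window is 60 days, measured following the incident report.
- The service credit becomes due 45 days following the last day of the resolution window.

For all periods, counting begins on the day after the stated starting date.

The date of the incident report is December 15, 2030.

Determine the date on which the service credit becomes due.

The last day of the resolution window: 60 calendar days after December 15, 2030 is February 13, 2031.
The date on which the service credit becomes due: 45 calendar days after February 13, 2031 is March 30, 2031.

March 30, 2031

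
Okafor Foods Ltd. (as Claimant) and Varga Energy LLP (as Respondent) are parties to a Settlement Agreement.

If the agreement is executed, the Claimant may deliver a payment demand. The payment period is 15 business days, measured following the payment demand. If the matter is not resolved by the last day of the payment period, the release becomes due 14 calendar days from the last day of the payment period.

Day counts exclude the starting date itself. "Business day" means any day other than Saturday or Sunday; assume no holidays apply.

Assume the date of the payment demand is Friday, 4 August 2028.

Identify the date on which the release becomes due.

The last day of the payment period: 15 business days after Friday, 4 August 2028, skipping weekends — Aug 7, Aug 8, Aug 9, Aug 10, …, Aug 23, Aug 24, Aug 25 — lands on Friday, 25 August 2028.
The date on which the release becomes due: 25 August 2028 + 14 days = 8 September 2028.

8 September 2028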